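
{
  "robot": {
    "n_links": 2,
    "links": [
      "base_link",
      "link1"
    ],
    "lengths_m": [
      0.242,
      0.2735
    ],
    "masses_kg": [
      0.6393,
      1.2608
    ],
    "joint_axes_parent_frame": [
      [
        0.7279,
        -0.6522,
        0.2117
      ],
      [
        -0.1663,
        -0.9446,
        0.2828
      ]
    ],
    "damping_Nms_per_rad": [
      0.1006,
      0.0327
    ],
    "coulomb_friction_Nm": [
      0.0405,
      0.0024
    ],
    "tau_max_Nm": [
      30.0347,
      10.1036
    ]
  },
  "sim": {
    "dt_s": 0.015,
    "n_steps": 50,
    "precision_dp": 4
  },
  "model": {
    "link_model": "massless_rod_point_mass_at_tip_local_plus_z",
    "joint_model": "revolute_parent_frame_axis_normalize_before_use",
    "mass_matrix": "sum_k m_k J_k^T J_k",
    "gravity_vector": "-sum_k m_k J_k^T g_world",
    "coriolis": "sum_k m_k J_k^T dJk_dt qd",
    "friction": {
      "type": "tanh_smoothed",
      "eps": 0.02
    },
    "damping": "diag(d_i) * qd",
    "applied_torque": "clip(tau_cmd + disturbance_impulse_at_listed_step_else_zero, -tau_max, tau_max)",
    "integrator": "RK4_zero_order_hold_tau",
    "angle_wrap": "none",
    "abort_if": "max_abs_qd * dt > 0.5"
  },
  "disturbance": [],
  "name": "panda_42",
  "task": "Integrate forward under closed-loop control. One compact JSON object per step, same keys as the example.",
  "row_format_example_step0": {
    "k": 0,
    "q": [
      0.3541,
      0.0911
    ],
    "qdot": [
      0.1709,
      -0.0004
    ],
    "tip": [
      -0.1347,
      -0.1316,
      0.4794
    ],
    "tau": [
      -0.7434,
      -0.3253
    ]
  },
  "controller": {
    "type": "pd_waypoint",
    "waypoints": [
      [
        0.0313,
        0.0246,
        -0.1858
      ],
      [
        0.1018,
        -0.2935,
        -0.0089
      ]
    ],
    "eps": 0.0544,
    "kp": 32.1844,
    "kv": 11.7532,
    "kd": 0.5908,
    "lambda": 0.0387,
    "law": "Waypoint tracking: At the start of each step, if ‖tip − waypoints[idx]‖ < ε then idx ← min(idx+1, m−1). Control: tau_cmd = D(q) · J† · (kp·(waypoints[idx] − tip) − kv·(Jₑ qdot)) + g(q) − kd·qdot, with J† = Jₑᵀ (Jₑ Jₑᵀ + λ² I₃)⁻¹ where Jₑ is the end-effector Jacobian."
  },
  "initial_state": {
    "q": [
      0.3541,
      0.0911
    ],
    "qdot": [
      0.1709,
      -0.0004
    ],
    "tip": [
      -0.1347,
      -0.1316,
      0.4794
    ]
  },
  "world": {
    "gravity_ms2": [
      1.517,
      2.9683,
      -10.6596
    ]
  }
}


{"k":1,"q":[0.3564,0.0917],"qdot":[0.1417,0.0818],"tip":[-0.1355,-0.1325,0.4789],"tau":[-0.703,-0.4262]}
{"k":2,"q":[0.3584,0.0934],"qdot":[0.1218,0.1378],"tip":[-0.1365,-0.1331,0.4784],"tau":[-0.6788,-0.4941]}
{"k":3,"q":[0.3601,0.0957],"qdot":[0.108,0.1772],"tip":[-0.1376,-0.1337,0.4779],"tau":[-0.666,-0.5415]}
{"k":4,"q":[0.3617,0.0986],"qdot":[0.0982,0.2061],"tip":[-0.1387,-0.1342,0.4774],"tau":[-0.6611,-0.5759]}
{"k":5,"q":[0.3631,0.1018],"qdot":[0.0911,0.2284],"tip":[-0.1399,-0.1346,0.4769],"tau":[-0.662,-0.6024]}
{"k":6,"q":[0.3644,0.1054],"qdot":[0.0857,0.2468],"tip":[-0.1412,-0.135,0.4763],"tau":[-0.6671,-0.6241]}
{"k":7,"q":[0.3657,0.1092],"qdot":[0.0814,0.2627],"tip":[-0.1425,-0.1354,0.4758],"tau":[-0.6753,-0.6429]}
{"k":8,"q":[0.3669,0.1133],"qdot":[0.078,0.2773],"tip":[-0.1438,-0.1357,0.4752],"tau":[-0.6859,-0.6601]}
{"k":9,"q":[0.368,0.1175],"qdot":[0.075,0.2912],"tip":[-0.1452,-0.136,0.4747],"tau":[-0.6982,-0.6766]}
{"k":10,"q":[0.3691,0.122],"qdot":[0.0723,0.3049],"tip":[-0.1466,-0.1363,0.4741],"tau":[-0.7118,-0.6928]}
{"k":11,"q":[0.3702,0.1267],"qdot":[0.0697,0.3186],"tip":[-0.1481,-0.1365,0.4735],"tau":[-0.7266,-0.7091]}
{"k":12,"q":[0.3712,0.1316],"qdot":[0.0673,0.3326],"tip":[-0.1496,-0.1368,0.4729],"tau":[-0.7423,-0.7257]}
{"k":13,"q":[0.3722,0.1366],"qdot":[0.0649,0.347],"tip":[-0.1511,-0.137,0.4722],"tau":[-0.7586,-0.7427]}
{"k":14,"q":[0.3732,0.142],"qdot":[0.0624,0.3618],"tip":[-0.1526,-0.1372,0.4716],"tau":[-0.7756,-0.7602]}
{"k":15,"q":[0.3741,0.1475],"qdot":[0.0598,0.3772],"tip":[-0.1543,-0.1373,0.4709],"tau":[-0.793,-0.7783]}
{"k":16,"q":[0.375,0.1533],"qdot":[0.0572,0.3932],"tip":[-0.1559,-0.1375,0.4702],"tau":[-0.8109,-0.7969]}
{"k":17,"q":[0.3758,0.1593],"qdot":[0.0544,0.4099],"tip":[-0.1576,-0.1376,0.4695],"tau":[-0.8292,-0.8162]}
{"k":18,"q":[0.3766,0.1656],"qdot":[0.0514,0.4272],"tip":[-0.1594,-0.1377,0.4687],"tau":[-0.8478,-0.8362]}
{"k":19,"q":[0.3773,0.1721],"qdot":[0.0483,0.4453],"tip":[-0.1611,-0.1378,0.468],"tau":[-0.8668,-0.8568]}
{"k":20,"q":[0.378,0.1789],"qdot":[0.045,0.4641],"tip":[-0.163,-0.1378,0.4672],"tau":[-0.886,-0.8782]}
{"k":21,"q":[0.3787,0.186],"qdot":[0.0415,0.4836],"tip":[-0.1649,-0.1378,0.4663],"tau":[-0.9056,-0.9003]}
{"k":22,"q":[0.3793,0.1934],"qdot":[0.0378,0.504],"tip":[-0.1668,-0.1378,0.4655],"tau":[-0.9255,-0.9231]}
{"k":23,"q":[0.3798,0.2011],"qdot":[0.0339,0.5253],"tip":[-0.1688,-0.1378,0.4645],"tau":[-0.9457,-0.9467]}
{"k":24,"q":[0.3803,0.2092],"qdot":[0.0298,0.5473],"tip":[-0.1709,-0.1377,0.4636],"tau":[-0.9663,-0.9711]}
{"k":25,"q":[0.3807,0.2175],"qdot":[0.0255,0.5703],"tip":[-0.173,-0.1376,0.4626],"tau":[-0.9874,-0.9963]}
{"k":26,"q":[0.3811,0.2263],"qdot":[0.021,0.5941],"tip":[-0.1751,-0.1375,0.4616],"tau":[-1.009,-1.0223]}
{"k":27,"q":[0.3814,0.2354],"qdot":[0.0163,0.6188],"tip":[-0.1773,-0.1373,0.4605],"tau":[-1.0314,-1.0492]}
{"k":28,"q":[0.3816,0.2448],"qdot":[0.0115,0.6444],"tip":[-0.1796,-0.1371,0.4594],"tau":[-1.0548,-1.0768]}
{"k":29,"q":[0.3817,0.2547],"qdot":[0.0067,0.6708],"tip":[-0.182,-0.1368,0.4582],"tau":[-1.0794,-1.1053]}
{"k":30,"q":[0.3818,0.2649],"qdot":[0.0018,0.6981],"tip":[-0.1844,-0.1365,0.457],"tau":[-1.1054,-1.1347]}
{"k":31,"q":[0.3818,0.2756],"qdot":[-0.0032,0.7262],"tip":[-0.1868,-0.1362,0.4557],"tau":[-1.1327,-1.165]}
{"k":32,"q":[0.3817,0.2867],"qdot":[-0.0083,0.7554],"tip":[-0.1893,-0.1358,0.4544],"tau":[-1.1611,-1.1963]}
{"k":33,"q":[0.3815,0.2983],"qdot":[-0.0137,0.7858],"tip":[-0.1919,-0.1354,0.453],"tau":[-1.1904,-1.2287]}
{"k":34,"q":[0.3813,0.3103],"qdot":[-0.0195,0.8175],"tip":[-0.1946,-0.1349,0.4515],"tau":[-1.22,-1.2623]}
{"k":35,"q":[0.3809,0.3228],"qdot":[-0.0259,0.8507],"tip":[-0.1973,-0.1344,0.4499],"tau":[-1.2495,-1.2971]}
{"k":36,"q":[0.3805,0.3358],"qdot":[-0.0329,0.8856],"tip":[-0.2001,-0.1339,0.4483],"tau":[-1.2786,-1.3331]}
{"k":37,"q":[0.3799,0.3493],"qdot":[-0.0407,0.9221],"tip":[-0.203,-0.1333,0.4466],"tau":[-1.3072,-1.3704]}
{"k":38,"q":[0.3793,0.3634],"qdot":[-0.0492,0.9603],"tip":[-0.2059,-0.1326,0.4448],"tau":[-1.3352,-1.4089]}
{"k":39,"q":[0.3785,0.3781],"qdot":[-0.0584,1.0002],"tip":[-0.2089,-0.1319,0.4428],"tau":[-1.3627,-1.4486]}
{"k":40,"q":[0.3775,0.3934],"qdot":[-0.0684,1.0418],"tip":[-0.212,-0.1311,0.4408],"tau":[-1.3896,-1.4895]}
{"k":41,"q":[0.3764,0.4094],"qdot":[-0.0792,1.0852],"tip":[-0.2151,-0.1302,0.4387],"tau":[-1.4162,-1.5316]}
{"k":42,"q":[0.3751,0.426],"qdot":[-0.0907,1.1304],"tip":[-0.2183,-0.1292,0.4365],"tau":[-1.4424,-1.5748]}
{"k":43,"q":[0.3737,0.4433],"qdot":[-0.1031,1.1774],"tip":[-0.2215,-0.1282,0.4341],"tau":[-1.4684,-1.6192]}
{"k":44,"q":[0.372,0.4613],"qdot":[-0.1162,1.2262],"tip":[-0.2248,-0.1271,0.4316],"tau":[-1.4942,-1.6647]}
{"k":45,"q":[0.3702,0.48],"qdot":[-0.1302,1.2769],"tip":[-0.2282,-0.1259,0.429],"tau":[-1.5197,-1.7115]}
{"k":46,"q":[0.3681,0.4996],"qdot":[-0.1451,1.3295],"tip":[-0.2316,-0.1247,0.4263],"tau":[-1.5451,-1.7593]}
{"k":47,"q":[0.3658,0.5199],"qdot":[-0.1608,1.3841],"tip":[-0.235,-0.1233,0.4233],"tau":[-1.5703,-1.8084]}
{"k":48,"q":[0.3633,0.5411],"qdot":[-0.1776,1.4407],"tip":[-0.2385,-0.1218,0.4203],"tau":[-1.5953,-1.8585]}
{"k":49,"q":[0.3605,0.5631],"qdot":[-0.1953,1.4993],"tip":[-0.242,-0.1203,0.417],"tau":[-1.6201,-1.9098]}
{"k":50,"q":[0.3574,0.586],"qdot":[-0.2142,1.5599],"tip":[-0.2455,-0.1186,0.4136]}


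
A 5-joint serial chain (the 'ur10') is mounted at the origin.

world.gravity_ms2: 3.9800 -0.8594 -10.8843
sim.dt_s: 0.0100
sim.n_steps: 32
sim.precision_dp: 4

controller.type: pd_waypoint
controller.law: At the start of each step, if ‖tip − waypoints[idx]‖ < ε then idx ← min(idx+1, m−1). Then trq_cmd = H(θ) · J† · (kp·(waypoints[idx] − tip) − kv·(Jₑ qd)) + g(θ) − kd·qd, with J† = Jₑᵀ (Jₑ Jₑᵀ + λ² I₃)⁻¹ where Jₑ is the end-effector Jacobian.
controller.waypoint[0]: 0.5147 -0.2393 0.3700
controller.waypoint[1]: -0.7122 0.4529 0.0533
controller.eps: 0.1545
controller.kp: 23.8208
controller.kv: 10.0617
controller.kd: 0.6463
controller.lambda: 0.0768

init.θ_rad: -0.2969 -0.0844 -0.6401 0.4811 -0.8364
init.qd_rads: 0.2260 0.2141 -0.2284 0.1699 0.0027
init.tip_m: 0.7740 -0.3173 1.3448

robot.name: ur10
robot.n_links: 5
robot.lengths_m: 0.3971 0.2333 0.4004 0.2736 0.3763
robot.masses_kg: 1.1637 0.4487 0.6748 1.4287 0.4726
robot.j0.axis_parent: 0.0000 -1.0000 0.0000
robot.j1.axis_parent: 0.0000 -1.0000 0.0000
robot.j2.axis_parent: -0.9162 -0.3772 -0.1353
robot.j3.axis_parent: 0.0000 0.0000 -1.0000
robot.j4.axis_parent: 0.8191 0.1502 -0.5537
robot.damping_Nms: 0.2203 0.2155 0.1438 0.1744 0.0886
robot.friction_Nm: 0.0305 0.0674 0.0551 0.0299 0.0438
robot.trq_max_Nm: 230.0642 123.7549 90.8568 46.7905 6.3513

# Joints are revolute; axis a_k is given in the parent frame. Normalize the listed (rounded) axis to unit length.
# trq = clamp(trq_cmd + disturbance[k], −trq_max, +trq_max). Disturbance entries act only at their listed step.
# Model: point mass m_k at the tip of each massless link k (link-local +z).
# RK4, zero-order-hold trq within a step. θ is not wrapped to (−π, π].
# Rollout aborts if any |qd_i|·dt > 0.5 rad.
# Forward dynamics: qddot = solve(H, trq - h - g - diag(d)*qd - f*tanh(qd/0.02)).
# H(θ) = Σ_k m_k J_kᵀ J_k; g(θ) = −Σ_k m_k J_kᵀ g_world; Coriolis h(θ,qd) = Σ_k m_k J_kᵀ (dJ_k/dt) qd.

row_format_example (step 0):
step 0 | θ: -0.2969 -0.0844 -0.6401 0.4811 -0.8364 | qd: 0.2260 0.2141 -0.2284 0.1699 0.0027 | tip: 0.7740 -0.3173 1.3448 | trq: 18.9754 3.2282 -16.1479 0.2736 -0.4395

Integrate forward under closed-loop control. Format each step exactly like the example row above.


step 1 | θ: -0.2930 -0.0846 -0.6440 0.4831 -0.8410 | qd: 0.5484 -0.2475 -0.5570 0.2296 -0.9214 | tip: 0.7697 -0.3190 1.3456 | trq: 19.7664 4.8646 -13.3371 0.1200 0.1235
step 2 | θ: -0.2862 -0.0890 -0.6510 0.4854 -0.8534 | qd: 0.8175 -0.6360 -0.8316 0.2443 -1.5421 | tip: 0.7654 -0.3209 1.3445 | trq: 20.4934 6.2828 -10.4967 0.0118 0.4257
step 3 | θ: -0.2769 -0.0970 -0.6604 0.4879 -0.8708 | qd: 1.0410 -0.9614 -1.0599 0.2541 -1.9471 | tip: 0.7612 -0.3232 1.3418 | trq: 21.2378 7.5795 -7.6906 -0.0841 0.5526
step 4 | θ: -0.2655 -0.1080 -0.6720 0.4905 -0.8916 | qd: 1.2254 -1.2329 -1.2476 0.2687 -2.1953 | tip: 0.7571 -0.3262 1.3377 | trq: 22.0109 8.7924 -4.9775 -0.1763 0.5614
step 5 | θ: -0.2525 -0.1215 -0.6852 0.4933 -0.9142 | qd: 1.3768 -1.4593 -1.4002 0.2878 -2.3297 | tip: 0.7531 -0.3299 1.3323 | trq: 22.7994 9.9361 -2.4025 -0.2652 0.4925
step 6 | θ: -0.2381 -0.1370 -0.6998 0.4962 -0.9378 | qd: 1.5009 -1.6479 -1.5222 0.3094 -2.3822 | tip: 0.7493 -0.3344 1.3258 | trq: 23.5842 11.0165 0.0047 -0.3501 0.3747
step 7 | θ: -0.2226 -0.1543 -0.7155 0.4994 -0.9616 | qd: 1.6020 -1.8051 -1.6178 0.3321 -2.3767 | tip: 0.7457 -0.3396 1.3183 | trq: 24.3460 12.0355 2.2278 -0.4303 0.2290
step 8 | θ: -0.2062 -0.1730 -0.7321 0.5029 -0.9851 | qd: 1.6840 -1.9356 -1.6907 0.3551 -2.3313 | tip: 0.7423 -0.3455 1.3099 | trq: 25.0667 12.9924 4.2607 -0.5057 0.0697
step 9 | θ: -0.1890 -0.1929 -0.7493 0.5065 -1.0081 | qd: 1.7501 -2.0436 -1.7442 0.3783 -2.2593 | tip: 0.7390 -0.3519 1.3006 | trq: 25.7303 13.8857 6.1046 -0.5767 -0.0931
step 10 | θ: -0.1712 -0.2138 -0.7669 0.5104 -1.0303 | qd: 1.8029 -2.1325 -1.7809 0.4014 -2.1705 | tip: 0.7358 -0.3587 1.2907 | trq: 26.3233 14.7138 7.7660 -0.6435 -0.2528
step 11 | θ: -0.1530 -0.2355 -0.7848 0.5146 -1.0515 | qd: 1.8446 -2.2051 -1.8035 0.4246 -2.0720 | tip: 0.7327 -0.3659 1.2801 | trq: 26.8351 15.4752 9.2546 -0.7066 -0.4050
step 12 | θ: -0.1344 -0.2578 -0.8029 0.5189 -1.0717 | qd: 1.8770 -2.2639 -1.8139 0.4478 -1.9691 | tip: 0.7297 -0.3734 1.2689 | trq: 27.2581 16.1692 10.5818 -0.7663 -0.5472
step 13 | θ: -0.1155 -0.2807 -0.8210 0.5235 -1.0909 | qd: 1.9016 -2.3107 -1.8141 0.4710 -1.8655 | tip: 0.7268 -0.3811 1.2572 | trq: 27.5881 16.7962 11.7602 -0.8230 -0.6781
step 14 | θ: -0.0964 -0.3040 -0.8391 0.5284 -1.1090 | qd: 1.9195 -2.3473 -1.8057 0.4941 -1.7635 | tip: 0.7239 -0.3888 1.2450 | trq: 27.8231 17.3573 12.8025 -0.8769 -0.7972
step 15 | θ: -0.0772 -0.3276 -0.8571 0.5334 -1.1262 | qd: 1.9320 -2.3749 -1.7899 0.5170 -1.6649 | tip: 0.7211 -0.3966 1.2325 | trq: 27.9641 17.8544 13.7213 -0.9283 -0.9044
step 16 | θ: -0.0578 -0.3514 -0.8749 0.5387 -1.1424 | qd: 1.9396 -2.3948 -1.7681 0.5396 -1.5709 | tip: 0.7182 -0.4044 1.2196 | trq: 28.0140 18.2905 14.5286 -0.9772 -1.0002
step 17 | θ: -0.0384 -0.3754 -0.8925 0.5443 -1.1576 | qd: 1.9432 -2.4078 -1.7412 0.5618 -1.4821 | tip: 0.7154 -0.4121 1.2064 | trq: 27.9775 18.6688 15.2358 -1.0237 -1.0853
step 18 | θ: -0.0190 -0.3995 -0.9097 0.5500 -1.1721 | qd: 1.9432 -2.4150 -1.7101 0.5833 -1.3988 | tip: 0.7125 -0.4196 1.1929 | trq: 27.8603 18.9933 15.8532 -1.0681 -1.1603
step 19 | θ: 0.0004 -0.4236 -0.9266 0.5559 -1.1857 | qd: 1.9402 -2.4168 -1.6756 0.6040 -1.3212 | tip: 0.7096 -0.4270 1.1793 | trq: 27.6695 19.2680 16.3906 -1.1104 -1.2262
step 20 | θ: 0.0198 -0.4478 -0.9432 0.5621 -1.1985 | qd: 1.9344 -2.4140 -1.6384 0.6239 -1.2492 | tip: 0.7067 -0.4341 1.1654 | trq: 27.4124 19.4972 16.8566 -1.1506 -1.2836
step 21 | θ: 0.0391 -0.4719 -0.9594 0.5684 -1.2107 | qd: 1.9263 -2.4070 -1.5991 0.6427 -1.1827 | tip: 0.7037 -0.4411 1.1515 | trq: 27.0966 19.6852 17.2592 -1.1888 -1.3335
step 22 | θ: 0.0583 -0.4959 -0.9752 0.5749 -1.2222 | qd: 1.9160 -2.3963 -1.5581 0.6605 -1.1214 | tip: 0.7006 -0.4477 1.1374 | trq: 26.7299 19.8362 17.6054 -1.2251 -1.3766
step 23 | θ: 0.0774 -0.5197 -0.9906 0.5816 -1.2332 | qd: 1.9038 -2.3823 -1.5158 0.6770 -1.0652 | tip: 0.6975 -0.4542 1.1233 | trq: 26.3199 19.9543 17.9015 -1.2596 -1.4135
step 24 | θ: 0.0963 -0.5435 -1.0055 0.5885 -1.2436 | qd: 1.8899 -2.3654 -1.4727 0.6923 -1.0137 | tip: 0.6943 -0.4603 1.1092 | trq: 25.8738 20.0432 18.1532 -1.2922 -1.4451
step 25 | θ: 0.1151 -0.5670 -1.0200 0.5955 -1.2535 | qd: 1.8745 -2.3458 -1.4291 0.7063 -0.9666 | tip: 0.6911 -0.4662 1.0950 | trq: 25.3983 20.1065 18.3655 -1.3231 -1.4718
step 26 | θ: 0.1338 -0.5903 -1.0341 0.6026 -1.2629 | qd: 1.8576 -2.3240 -1.3852 0.7190 -0.9236 | tip: 0.6878 -0.4718 1.0809 | trq: 24.8998 20.1476 18.5427 -1.3523 -1.4943
step 27 | θ: 0.1523 -0.6134 -1.0478 0.6099 -1.2720 | qd: 1.8396 -2.3001 -1.3413 0.7303 -0.8843 | tip: 0.6845 -0.4771 1.0668 | trq: 24.3841 20.1694 18.6888 -1.3799 -1.5131
step 28 | θ: 0.1706 -0.6363 -1.0610 0.6173 -1.2807 | qd: 1.8204 -2.2744 -1.2975 0.7404 -0.8486 | tip: 0.6811 -0.4821 1.0529 | trq: 23.8562 20.1747 18.8072 -1.4059 -1.5286
step 29 | θ: 0.1886 -0.6589 -1.0737 0.6247 -1.2890 | qd: 1.8003 -2.2472 -1.2540 0.7491 -0.8160 | tip: 0.6776 -0.4868 1.0390 | trq: 23.3209 20.1659 18.9011 -1.4305 -1.5413
step 30 | θ: 0.2065 -0.6812 -1.0861 0.6323 -1.2970 | qd: 1.7792 -2.2187 -1.2110 0.7565 -0.7864 | tip: 0.6741 -0.4913 1.0252 | trq: 22.7822 20.1453 18.9730 -1.4536 -1.5514
step 31 | θ: 0.2242 -0.7032 -1.0980 0.6399 -1.3048 | qd: 1.7574 -2.1890 -1.1685 0.7627 -0.7594 | tip: 0.6706 -0.4954 1.0115 | trq: 22.2435 20.1146 19.0254 -1.4755 -1.5595
step 32 | θ: 0.2417 -0.7249 -1.1094 0.6475 -1.3122 | qd: 1.7349 -2.1584 -1.1267 0.7677 -0.7348 | tip: 0.6670 -0.4993 0.9980


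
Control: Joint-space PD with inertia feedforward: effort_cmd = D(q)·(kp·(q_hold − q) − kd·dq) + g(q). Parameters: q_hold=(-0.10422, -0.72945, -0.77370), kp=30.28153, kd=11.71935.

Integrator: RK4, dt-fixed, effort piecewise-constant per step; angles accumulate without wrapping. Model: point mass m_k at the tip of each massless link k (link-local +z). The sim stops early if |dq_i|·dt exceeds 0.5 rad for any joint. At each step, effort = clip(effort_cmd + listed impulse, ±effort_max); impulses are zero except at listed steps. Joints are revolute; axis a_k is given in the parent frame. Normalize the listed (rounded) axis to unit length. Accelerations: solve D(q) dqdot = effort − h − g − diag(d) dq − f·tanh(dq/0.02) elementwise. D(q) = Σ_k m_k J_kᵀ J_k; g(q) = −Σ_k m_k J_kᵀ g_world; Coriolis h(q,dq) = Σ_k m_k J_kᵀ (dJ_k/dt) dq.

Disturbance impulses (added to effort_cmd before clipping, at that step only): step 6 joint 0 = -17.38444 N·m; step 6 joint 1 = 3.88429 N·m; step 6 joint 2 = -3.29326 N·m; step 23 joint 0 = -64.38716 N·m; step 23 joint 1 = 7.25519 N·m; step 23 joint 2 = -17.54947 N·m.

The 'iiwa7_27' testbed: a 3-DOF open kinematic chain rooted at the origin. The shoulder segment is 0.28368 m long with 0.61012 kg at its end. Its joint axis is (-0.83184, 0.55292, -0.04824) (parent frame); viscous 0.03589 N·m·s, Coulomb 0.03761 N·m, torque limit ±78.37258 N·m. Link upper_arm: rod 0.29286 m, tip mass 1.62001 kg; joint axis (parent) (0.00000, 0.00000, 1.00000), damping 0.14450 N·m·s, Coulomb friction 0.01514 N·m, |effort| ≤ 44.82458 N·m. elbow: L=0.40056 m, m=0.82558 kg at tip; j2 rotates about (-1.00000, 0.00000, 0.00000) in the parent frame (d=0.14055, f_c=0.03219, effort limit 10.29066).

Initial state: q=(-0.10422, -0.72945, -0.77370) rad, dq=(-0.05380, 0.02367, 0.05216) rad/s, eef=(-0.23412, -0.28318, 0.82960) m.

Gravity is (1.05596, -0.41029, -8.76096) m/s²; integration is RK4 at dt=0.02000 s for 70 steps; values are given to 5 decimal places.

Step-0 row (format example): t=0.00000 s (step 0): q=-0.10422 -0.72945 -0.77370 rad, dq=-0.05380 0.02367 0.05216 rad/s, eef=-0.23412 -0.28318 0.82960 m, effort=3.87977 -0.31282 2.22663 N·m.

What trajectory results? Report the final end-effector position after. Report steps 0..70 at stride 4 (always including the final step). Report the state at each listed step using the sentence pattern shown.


t=0.08000 s (step 4): q=-0.10653 -0.72859 -0.77227 rad, dq=-0.01178 0.00297 0.00028 rad/s, eef=-0.23472 -0.28469 0.82919 m, effort=3.52250 -0.28560 2.19107 N·m.
t=0.16000 s (step 8): q=-0.11382 -0.69977 -0.77236 rad, dq=-0.19229 0.75424 -0.00311 rad/s, eef=-0.23186 -0.29505 0.82636 m, effort=6.86146 -0.96638 2.84274 N·m.
t=0.24000 s (step 12): q=-0.12245 -0.66918 -0.77264 rad, dq=-0.04223 0.12102 -0.00333 rad/s, eef=-0.22905 -0.30648 0.82292 m, effort=4.92478 -0.49981 2.47052 N·m.
t=0.32000 s (step 16): q=-0.12305 -0.66847 -0.77283 rad, dq=0.01715 -0.05932 -0.00049 rad/s, eef=-0.22919 -0.30705 0.82263 m, effort=4.02835 -0.35154 2.28707 N·m.
t=0.40000 s (step 20): q=-0.12083 -0.67507 -0.77277 rad, dq=0.03468 -0.09570 0.00120 rad/s, eef=-0.22965 -0.30436 0.82351 m, effort=3.62974 -0.30670 2.20508 N·m.
t=0.48000 s (step 24): q=-0.12818 -0.66401 -0.77086 rad, dq=-0.99197 1.77882 0.18688 rad/s, eef=-0.23015 -0.31100 0.82126 m, effort=19.07303 -1.96559 5.20789 N·m.
t=0.56000 s (step 28): q=-0.17458 -0.59104 -0.76298 rad, dq=-0.25852 0.30169 0.02826 rad/s, eef=-0.23264 -0.35313 0.80489 m, effort=10.73237 -0.76224 3.59464 N·m.
t=0.64000 s (step 32): q=-0.18144 -0.58820 -0.76287 rad, dq=0.03929 -0.13584 -0.00809 rad/s, eef=-0.23490 -0.35820 0.80202 m, effort=6.77145 -0.42838 2.77732 N·m.
t=0.72000 s (step 36): q=-0.17373 -0.60405 -0.76343 rad, dq=0.13517 -0.23468 -0.00644 rad/s, eef=-0.23533 -0.35064 0.80512 m, effort=4.92963 -0.32675 2.39358 N·m.
t=0.80000 s (step 40): q=-0.16197 -0.62314 -0.76392 rad, dq=0.15146 -0.23454 -0.00593 rad/s, eef=-0.23469 -0.33969 0.80988 m, effort=4.05354 -0.29153 2.22166 N·m.
t=0.88000 s (step 44): q=-0.15032 -0.64083 -0.76438 rad, dq=0.13719 -0.20588 -0.00570 rad/s, eef=-0.23370 -0.32892 0.81451 m, effort=3.63784 -0.27981 2.14791 N·m.
t=0.96000 s (step 48): q=-0.14027 -0.65596 -0.76482 rad, dq=0.11388 -0.17241 -0.00552 rad/s, eef=-0.23274 -0.31955 0.81842 m, effort=3.44227 -0.27682 2.11907 N·m.
t=1.04000 s (step 52): q=-0.13211 -0.66850 -0.76525 rad, dq=0.09040 -0.14161 -0.00529 rad/s, eef=-0.23199 -0.31187 0.82151 m, effort=3.35188 -0.27705 2.11018 N·m.
t=1.12000 s (step 56): q=-0.12572 -0.67874 -0.76565 rad, dq=0.06997 -0.11535 -0.00500 rad/s, eef=-0.23148 -0.30575 0.82387 m, effort=3.31146 -0.27837 2.10967 N·m.
t=1.20000 s (step 60): q=-0.12082 -0.68708 -0.76604 rad, dq=0.05335 -0.09361 -0.00469 rad/s, eef=-0.23118 -0.30095 0.82564 m, effort=3.29442 -0.27992 2.11229 N·m.
t=1.28000 s (step 64): q=-0.11709 -0.69383 -0.76640 rad, dq=0.04034 -0.07583 -0.00440 rad/s, eef=-0.23105 -0.29723 0.82696 m, effort=3.28776 -0.28139 2.11570 N·m.
t=1.36000 s (step 68): q=-0.11428 -0.69930 -0.76674 rad, dq=0.03041 -0.06137 -0.00421 rad/s, eef=-0.23103 -0.29437 0.82792 m, effort=3.28493 -0.28266 2.11892 N·m.
t=1.40000 s (step 70): q=-0.11315 -0.70163 -0.76691 rad, dq=0.02643 -0.05521 -0.00415 rad/s, eef=-0.23105 -0.29319 0.82830 m.
final eef position (m): -0.23105 -0.29319 0.82830


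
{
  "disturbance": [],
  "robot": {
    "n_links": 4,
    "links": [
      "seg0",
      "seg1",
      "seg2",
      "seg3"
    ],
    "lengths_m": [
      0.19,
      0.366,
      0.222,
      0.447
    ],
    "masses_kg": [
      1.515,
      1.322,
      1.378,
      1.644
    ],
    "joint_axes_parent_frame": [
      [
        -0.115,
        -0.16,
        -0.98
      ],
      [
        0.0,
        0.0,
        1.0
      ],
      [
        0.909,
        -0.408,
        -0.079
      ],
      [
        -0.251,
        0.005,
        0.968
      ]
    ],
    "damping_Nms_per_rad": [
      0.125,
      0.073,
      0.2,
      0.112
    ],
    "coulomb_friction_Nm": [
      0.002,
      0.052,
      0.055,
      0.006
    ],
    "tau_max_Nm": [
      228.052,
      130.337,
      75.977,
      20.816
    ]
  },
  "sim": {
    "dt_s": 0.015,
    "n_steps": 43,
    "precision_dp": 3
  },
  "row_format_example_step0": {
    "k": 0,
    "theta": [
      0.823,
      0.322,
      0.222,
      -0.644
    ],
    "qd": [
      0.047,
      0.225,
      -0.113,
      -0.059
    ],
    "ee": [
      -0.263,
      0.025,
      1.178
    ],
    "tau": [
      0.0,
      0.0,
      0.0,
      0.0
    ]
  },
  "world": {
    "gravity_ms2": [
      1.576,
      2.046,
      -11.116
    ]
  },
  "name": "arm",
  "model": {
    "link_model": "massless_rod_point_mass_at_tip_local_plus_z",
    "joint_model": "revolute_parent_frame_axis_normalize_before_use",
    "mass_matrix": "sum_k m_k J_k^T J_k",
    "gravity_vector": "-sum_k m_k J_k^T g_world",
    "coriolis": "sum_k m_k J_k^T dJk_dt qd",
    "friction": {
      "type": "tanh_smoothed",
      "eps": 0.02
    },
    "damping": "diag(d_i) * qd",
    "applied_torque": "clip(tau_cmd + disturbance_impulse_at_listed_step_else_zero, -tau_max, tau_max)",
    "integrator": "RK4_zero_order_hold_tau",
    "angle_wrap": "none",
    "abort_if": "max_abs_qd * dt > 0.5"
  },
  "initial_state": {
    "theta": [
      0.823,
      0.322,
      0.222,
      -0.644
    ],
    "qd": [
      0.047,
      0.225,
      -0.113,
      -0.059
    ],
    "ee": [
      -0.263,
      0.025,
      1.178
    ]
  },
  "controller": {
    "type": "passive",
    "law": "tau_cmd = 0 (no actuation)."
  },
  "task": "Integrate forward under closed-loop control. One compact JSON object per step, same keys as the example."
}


{"k":1,"theta":[0.828,0.333,0.221,-0.647],"qd":[0.636,1.23,-0.01,-0.27],"ee":[-0.263,0.026,1.178],"tau":[0.0,0.0,0.0,0.0]}
{"k":2,"theta":[0.842,0.358,0.222,-0.652],"qd":[1.129,2.006,0.087,-0.43],"ee":[-0.262,0.026,1.178],"tau":[0.0,0.0,0.0,0.0]}
{"k":3,"theta":[0.862,0.393,0.224,-0.659],"qd":[1.567,2.62,0.198,-0.478],"ee":[-0.262,0.028,1.177],"tau":[0.0,0.0,0.0,0.0]}
{"k":4,"theta":[0.888,0.436,0.228,-0.666],"qd":[1.972,3.113,0.321,-0.469],"ee":[-0.263,0.029,1.176],"tau":[0.0,0.0,0.0,0.0]}
{"k":5,"theta":[0.921,0.486,0.233,-0.673],"qd":[2.359,3.519,0.456,-0.429],"ee":[-0.264,0.031,1.175],"tau":[0.0,0.0,0.0,0.0]}
{"k":6,"theta":[0.959,0.541,0.241,-0.679],"qd":[2.743,3.86,0.604,-0.369],"ee":[-0.266,0.033,1.174],"tau":[0.0,0.0,0.0,0.0]}
{"k":7,"theta":[1.003,0.601,0.252,-0.684],"qd":[3.132,4.15,0.767,-0.292],"ee":[-0.268,0.036,1.172],"tau":[0.0,0.0,0.0,0.0]}
{"k":8,"theta":[1.053,0.665,0.264,-0.688],"qd":[3.532,4.4,0.947,-0.202],"ee":[-0.271,0.039,1.17],"tau":[0.0,0.0,0.0,0.0]}
{"k":9,"theta":[1.109,0.733,0.28,-0.69],"qd":[3.947,4.615,1.144,-0.1],"ee":[-0.274,0.042,1.167],"tau":[0.0,0.0,0.0,0.0]}
{"k":10,"theta":[1.172,0.804,0.299,-0.691],"qd":[4.376,4.797,1.353,-0.007],"ee":[-0.278,0.046,1.164],"tau":[0.0,0.0,0.0,0.0]}
{"k":11,"theta":[1.241,0.877,0.321,-0.69],"qd":[4.815,4.947,1.57,0.051],"ee":[-0.282,0.051,1.16],"tau":[0.0,0.0,0.0,0.0]}
{"k":12,"theta":[1.316,0.952,0.346,-0.689],"qd":[5.264,5.066,1.8,0.125],"ee":[-0.287,0.056,1.155],"tau":[0.0,0.0,0.0,0.0]}
{"k":13,"theta":[1.399,1.029,0.375,-0.686],"qd":[5.714,5.154,2.036,0.199],"ee":[-0.293,0.061,1.149],"tau":[0.0,0.0,0.0,0.0]}
{"k":14,"theta":[1.488,1.106,0.407,-0.683],"qd":[6.156,5.211,2.269,0.252],"ee":[-0.299,0.067,1.142],"tau":[0.0,0.0,0.0,0.0]}
{"k":15,"theta":[1.583,1.185,0.443,-0.679],"qd":[6.581,5.241,2.493,0.273],"ee":[-0.306,0.073,1.134],"tau":[0.0,0.0,0.0,0.0]}
{"k":16,"theta":[1.685,1.263,0.482,-0.675],"qd":[6.979,5.245,2.701,0.259],"ee":[-0.313,0.08,1.125],"tau":[0.0,0.0,0.0,0.0]}
{"k":17,"theta":[1.792,1.342,0.524,-0.671],"qd":[7.344,5.228,2.89,0.209],"ee":[-0.321,0.087,1.114],"tau":[0.0,0.0,0.0,0.0]}
{"k":18,"theta":[1.905,1.42,0.568,-0.669],"qd":[7.668,5.192,3.058,0.13],"ee":[-0.329,0.095,1.102],"tau":[0.0,0.0,0.0,0.0]}
{"k":19,"theta":[2.022,1.498,0.615,-0.668],"qd":[7.946,5.138,3.204,0.029],"ee":[-0.338,0.104,1.089],"tau":[0.0,0.0,0.0,0.0]}
{"k":20,"theta":[2.143,1.574,0.665,-0.668],"qd":[8.176,5.069,3.339,-0.034],"ee":[-0.347,0.114,1.073],"tau":[0.0,0.0,0.0,0.0]}
{"k":21,"theta":[2.267,1.65,0.715,-0.669],"qd":[8.346,4.979,3.452,-0.115],"ee":[-0.357,0.124,1.056],"tau":[0.0,0.0,0.0,0.0]}
{"k":22,"theta":[2.393,1.724,0.768,-0.671],"qd":[8.448,4.866,3.546,-0.209],"ee":[-0.367,0.135,1.037],"tau":[0.0,0.0,0.0,0.0]}
{"k":23,"theta":[2.52,1.796,0.822,-0.675],"qd":[8.476,4.726,3.627,-0.289],"ee":[-0.377,0.147,1.016],"tau":[0.0,0.0,0.0,0.0]}
{"k":24,"theta":[2.647,1.865,0.877,-0.68],"qd":[8.423,4.55,3.701,-0.34],"ee":[-0.388,0.16,0.994],"tau":[0.0,0.0,0.0,0.0]}
{"k":25,"theta":[2.772,1.932,0.933,-0.685],"qd":[8.279,4.331,3.772,-0.353],"ee":[-0.399,0.174,0.969],"tau":[0.0,0.0,0.0,0.0]}
{"k":26,"theta":[2.895,1.995,0.99,-0.69],"qd":[8.033,4.056,3.845,-0.321],"ee":[-0.409,0.189,0.942],"tau":[0.0,0.0,0.0,0.0]}
{"k":27,"theta":[3.013,2.053,1.048,-0.694],"qd":[7.676,3.715,3.923,-0.242],"ee":[-0.42,0.205,0.912],"tau":[0.0,0.0,0.0,0.0]}
{"k":28,"theta":[3.125,2.106,1.108,-0.697],"qd":[7.198,3.295,4.01,-0.113],"ee":[-0.431,0.222,0.88],"tau":[0.0,0.0,0.0,0.0]}
{"k":29,"theta":[3.228,2.152,1.169,-0.698],"qd":[6.591,2.781,4.105,0.041],"ee":[-0.44,0.239,0.846],"tau":[0.0,0.0,0.0,0.0]}
{"k":30,"theta":[3.322,2.189,1.231,-0.696],"qd":[5.851,2.163,4.207,0.204],"ee":[-0.45,0.257,0.809],"tau":[0.0,0.0,0.0,0.0]}
{"k":31,"theta":[3.403,2.216,1.295,-0.691],"qd":[4.982,1.43,4.325,0.434],"ee":[-0.458,0.275,0.769],"tau":[0.0,0.0,0.0,0.0]}
{"k":32,"theta":[3.47,2.231,1.361,-0.683],"qd":[3.986,0.572,4.45,0.697],"ee":[-0.465,0.294,0.726],"tau":[0.0,0.0,0.0,0.0]}
{"k":33,"theta":[3.522,2.232,1.428,-0.67],"qd":[2.878,-0.41,4.575,0.975],"ee":[-0.47,0.313,0.681],"tau":[0.0,0.0,0.0,0.0]}
{"k":34,"theta":[3.556,2.218,1.498,-0.653],"qd":[1.688,-1.504,4.693,1.256],"ee":[-0.472,0.332,0.632],"tau":[0.0,0.0,0.0,0.0]}
{"k":35,"theta":[3.572,2.187,1.569,-0.633],"qd":[0.402,-2.738,4.791,1.534],"ee":[-0.473,0.35,0.58],"tau":[0.0,0.0,0.0,0.0]}
{"k":36,"theta":[3.568,2.135,1.641,-0.607],"qd":[-0.968,-4.117,4.859,1.818],"ee":[-0.47,0.368,0.525],"tau":[0.0,0.0,0.0,0.0]}
{"k":37,"theta":[3.543,2.062,1.715,-0.578],"qd":[-2.412,-5.648,4.888,2.12],"ee":[-0.465,0.385,0.468],"tau":[0.0,0.0,0.0,0.0]}
{"k":38,"theta":[3.495,1.965,1.788,-0.544],"qd":[-3.93,-7.345,4.874,2.459],"ee":[-0.456,0.401,0.409],"tau":[0.0,0.0,0.0,0.0]}
{"k":39,"theta":[3.424,1.841,1.861,-0.504],"qd":[-5.535,-9.232,4.811,2.85],"ee":[-0.443,0.417,0.347],"tau":[0.0,0.0,0.0,0.0]}
{"k":40,"theta":[3.329,1.687,1.932,-0.458],"qd":[-7.262,-11.35,4.7,3.29],"ee":[-0.426,0.43,0.284],"tau":[0.0,0.0,0.0,0.0]}
{"k":41,"theta":[3.206,1.499,2.001,-0.405],"qd":[-9.176,-13.761,4.54,3.732],"ee":[-0.404,0.443,0.219],"tau":[0.0,0.0,0.0,0.0]}
{"k":42,"theta":[3.052,1.272,2.068,-0.346],"qd":[-11.371,-16.549,4.338,4.032],"ee":[-0.377,0.453,0.155],"tau":[0.0,0.0,0.0,0.0]}
{"k":43,"theta":[2.863,1.0,2.131,-0.286],"qd":[-13.939,-19.794,4.106,3.848],"ee":[-0.343,0.461,0.091]}


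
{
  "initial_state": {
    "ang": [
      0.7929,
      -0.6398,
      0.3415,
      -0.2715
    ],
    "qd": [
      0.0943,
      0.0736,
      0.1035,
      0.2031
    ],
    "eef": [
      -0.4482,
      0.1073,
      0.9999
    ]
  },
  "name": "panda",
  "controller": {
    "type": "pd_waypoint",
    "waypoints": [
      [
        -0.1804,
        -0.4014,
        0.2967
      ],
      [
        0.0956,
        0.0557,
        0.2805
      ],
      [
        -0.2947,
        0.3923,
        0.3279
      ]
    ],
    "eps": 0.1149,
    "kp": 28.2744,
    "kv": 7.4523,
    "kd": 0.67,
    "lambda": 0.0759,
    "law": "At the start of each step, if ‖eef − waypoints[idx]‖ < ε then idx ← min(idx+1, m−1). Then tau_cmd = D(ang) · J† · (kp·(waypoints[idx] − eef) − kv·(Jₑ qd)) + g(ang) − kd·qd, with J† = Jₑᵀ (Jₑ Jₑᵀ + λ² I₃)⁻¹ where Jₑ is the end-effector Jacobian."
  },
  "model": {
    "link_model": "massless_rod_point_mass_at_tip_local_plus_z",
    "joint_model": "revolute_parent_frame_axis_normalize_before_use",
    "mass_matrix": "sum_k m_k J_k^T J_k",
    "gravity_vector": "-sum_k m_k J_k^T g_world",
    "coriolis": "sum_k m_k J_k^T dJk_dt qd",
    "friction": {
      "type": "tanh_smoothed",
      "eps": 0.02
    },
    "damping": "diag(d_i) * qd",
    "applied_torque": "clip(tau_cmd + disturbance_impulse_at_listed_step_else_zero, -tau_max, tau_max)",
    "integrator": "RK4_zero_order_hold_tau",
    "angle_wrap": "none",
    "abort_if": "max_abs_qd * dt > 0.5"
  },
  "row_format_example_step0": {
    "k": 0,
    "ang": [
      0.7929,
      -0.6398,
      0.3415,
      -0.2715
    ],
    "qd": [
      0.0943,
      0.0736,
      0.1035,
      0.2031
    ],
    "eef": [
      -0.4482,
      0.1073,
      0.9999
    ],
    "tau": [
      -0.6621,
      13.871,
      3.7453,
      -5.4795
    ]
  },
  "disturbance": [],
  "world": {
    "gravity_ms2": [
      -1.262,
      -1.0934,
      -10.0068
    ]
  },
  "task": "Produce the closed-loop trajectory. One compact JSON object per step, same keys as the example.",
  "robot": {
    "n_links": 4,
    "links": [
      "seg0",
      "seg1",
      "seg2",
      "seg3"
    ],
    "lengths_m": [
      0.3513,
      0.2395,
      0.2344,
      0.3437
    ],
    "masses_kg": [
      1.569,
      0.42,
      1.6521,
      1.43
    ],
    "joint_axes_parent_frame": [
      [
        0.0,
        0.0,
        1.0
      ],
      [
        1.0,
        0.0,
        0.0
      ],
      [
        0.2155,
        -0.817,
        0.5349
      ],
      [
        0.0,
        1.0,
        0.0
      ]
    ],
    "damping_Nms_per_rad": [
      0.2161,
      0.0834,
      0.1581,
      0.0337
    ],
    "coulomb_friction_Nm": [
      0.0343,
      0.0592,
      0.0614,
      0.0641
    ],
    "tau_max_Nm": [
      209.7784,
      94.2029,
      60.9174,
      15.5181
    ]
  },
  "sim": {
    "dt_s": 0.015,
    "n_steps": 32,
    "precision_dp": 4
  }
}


{"k":1,"ang":[0.7866,-0.6378,0.344,-0.2816],"qd":[-0.8982,0.2049,0.1881,-1.5587],"eef":[-0.4477,0.1049,0.9994],"tau":[-0.775,13.7139,2.7411,-3.4797]}
{"k":2,"ang":[0.7672,-0.634,0.3485,-0.3136],"qd":[-1.6523,0.3118,0.3507,-2.726],"eef":[-0.4472,0.0998,0.9967],"tau":[-0.7103,13.8501,2.0384,-2.1008]}
{"k":3,"ang":[0.7393,-0.6283,0.3533,-0.3613],"qd":[-2.0551,0.4508,0.2727,-3.6303],"eef":[-0.4467,0.0929,0.9921],"tau":[-0.573,14.1258,1.763,-1.0285]}
{"k":4,"ang":[0.7049,-0.6207,0.3594,-0.4189],"qd":[-2.4978,0.5637,0.4999,-4.0726],"eef":[-0.4459,0.0846,0.9858],"tau":[-0.1047,14.391,1.496,-0.3465]}
{"k":5,"ang":[0.6677,-0.6109,0.3643,-0.4841],"qd":[-2.4875,0.7477,0.1971,-4.5943],"eef":[-0.4448,0.0752,0.9779],"tau":[0.1887,14.5689,1.6518,0.3694]}
{"k":6,"ang":[0.627,-0.599,0.3715,-0.5521],"qd":[-2.9176,0.8512,0.7124,-4.4952],"eef":[-0.4431,0.065,0.9685],"tau":[0.9236,14.5758,1.3187,0.6521]}
{"k":7,"ang":[0.5881,-0.5842,0.3747,-0.6243],"qd":[-2.3921,1.0998,-0.109,-5.0396],"eef":[-0.4411,0.0541,0.9578],"tau":[0.929,14.4194,1.7757,1.405]}
{"k":8,"ang":[0.5447,-0.5676,0.3845,-0.6932],"qd":[-3.2883,1.1508,1.2282,-4.2625],"eef":[-0.4385,0.0425,0.946],"tau":[1.9865,14.1221,0.8156,1.2541]}
{"k":9,"ang":[0.5102,-0.5473,0.3825,-0.7684],"qd":[-1.5869,1.5084,-1.0648,-5.5332],"eef":[-0.4355,0.0303,0.9332],"tau":[1.038,13.4728,2.0383,2.5518]}
{"k":10,"ang":[0.4637,-0.5257,0.3989,-0.8315],"qd":[-4.2548,1.4424,2.6862,-3.1909],"eef":[-0.4322,0.0177,0.9195],"tau":[3.2762,13.3142,-0.5789,1.3463]}
{"k":11,"ang":[0.4419,-0.4995,0.3843,-0.9112],"qd":[0.6025,1.9339,-3.5061,-6.8018],"eef":[-0.4283,0.0043,0.9052],"tau":[-0.1427,11.1775,2.8606,4.275]}
{"k":12,"ang":[0.3905,-0.4728,0.4114,-0.963],"qd":[-6.3477,1.7995,5.4907,-0.9951],"eef":[-0.4248,-0.0091,0.8903],"tau":[5.2229,13.0729,-3.008,0.6565]}
{"k":13,"ang":[0.3764,-0.4414,0.3934,-1.0402],"qd":[2.9611,2.2205,-5.7696,-8.069],"eef":[-0.4198,-0.0237,0.8751],"tau":[-1.9054,6.7756,3.1376,5.9654]}
{"k":14,"ang":[0.3442,-0.4089,0.4026,-1.0969],"qd":[-5.9045,2.2605,5.1318,-0.5903],"eef":[-0.4156,-0.0383,0.8595],"tau":[5.135,11.8111,-3.6814,1.1043]}
{"k":15,"ang":[0.3132,-0.3731,0.412,-1.1502],"qd":[0.7258,2.438,-2.5052,-5.7169],"eef":[-0.4113,-0.0533,0.8436],"tau":[-0.3991,4.557,-0.0553,5.0884]}
{"k":16,"ang":[0.3027,-0.3363,0.4028,-1.2143],"qd":[-1.7944,2.4857,0.8303,-3.1014],"eef":[-0.4055,-0.0692,0.8274],"tau":[1.6574,5.579,-2.5193,3.5527]}
{"k":17,"ang":[0.2834,-0.2988,0.409,-1.264],"qd":[-0.8901,2.5217,0.13,-3.4501],"eef":[-0.4008,-0.0849,0.8109],"tau":[0.6964,2.9104,-2.8502,4.1083]}
{"k":18,"ang":[0.2721,-0.2612,0.4118,-1.3139],"qd":[-0.6426,2.4923,0.2694,-3.1769],"eef":[-0.3954,-0.1011,0.7942],"tau":[0.2904,1.0653,-3.627,4.1738]}
{"k":19,"ang":[0.2646,-0.2244,0.4168,-1.3596],"qd":[-0.3874,2.418,0.4278,-2.9055],"eef":[-0.3898,-0.1174,0.7773],"tau":[-0.123,-0.6056,-4.3864,4.2053]}
{"k":20,"ang":[0.2607,-0.189,0.4245,-1.4012],"qd":[-0.1521,2.3085,0.618,-2.6258],"eef":[-0.384,-0.1338,0.7602],"tau":[-0.4983,-2.0063,-5.1105,4.1986]}
{"k":21,"ang":[0.2601,-0.1554,0.4352,-1.4386],"qd":[0.0506,2.177,0.8311,-2.3418],"eef":[-0.3778,-0.1502,0.743],"tau":[-0.8134,-3.1228,-5.7814,4.1604]}
{"k":22,"ang":[0.2622,-0.1238,0.4492,-1.4717],"qd":[0.2116,2.038,1.0543,-2.0592],"eef":[-0.3714,-0.1664,0.7258],"tau":[-1.0558,-3.9842,-6.3889,4.0984]}
{"k":23,"ang":[0.2665,-0.0943,0.4666,-1.5006],"qd":[0.3427,1.8988,1.2664,-1.7906],"eef":[-0.3646,-0.1823,0.7085],"tau":[-1.2443,-4.6443,-6.9259,4.024]}
{"k":24,"ang":[0.2725,-0.0668,0.487,-1.5256],"qd":[0.4422,1.7675,1.4601,-1.5377],"eef":[-0.3574,-0.1978,0.6912],"tau":[-1.3811,-5.1464,-7.3944,3.9405]}
{"k":25,"ang":[0.2797,-0.0412,0.5101,-1.547],"qd":[0.5121,1.6495,1.6282,-1.303],"eef":[-0.35,-0.2127,0.674],"tau":[-1.4712,-5.531,-7.7977,3.8511]}
{"k":26,"ang":[0.2878,-0.0173,0.5355,-1.565],"qd":[0.5557,1.5487,1.7657,-1.0883],"eef":[-0.3422,-0.227,0.6569],"tau":[-1.5207,-5.8326,-8.14,3.7584]}
{"k":27,"ang":[0.2963,0.0053,0.5628,-1.5799],"qd":[0.5773,1.4667,1.8697,-0.8946],"eef":[-0.3342,-0.2405,0.64],"tau":[-1.5356,-6.0797,-8.4266,3.6643]}
{"k":28,"ang":[0.3051,0.0268,0.5913,-1.592],"qd":[0.5817,1.4039,1.9393,-0.7223],"eef":[-0.326,-0.2533,0.6234],"tau":[-1.522,-6.2945,-8.6631,3.5699]}
{"k":29,"ang":[0.3138,0.0475,0.6207,-1.6017],"qd":[0.5733,1.3596,1.9756,-0.571],"eef":[-0.3176,-0.2652,0.6071],"tau":[-1.4854,-6.4938,-8.8552,3.4757]}
{"k":30,"ang":[0.3223,0.0677,0.6504,-1.6093],"qd":[0.5561,1.3318,1.981,-0.4397],"eef":[-0.3092,-0.2762,0.5912],"tau":[-1.431,-6.6896,-9.0087,3.382]}
{"k":31,"ang":[0.3305,0.0875,0.6799,-1.6151],"qd":[0.5337,1.3181,1.9591,-0.3269],"eef":[-0.3009,-0.2864,0.5757],"tau":[-1.3633,-6.8893,-9.1292,3.2883]}
{"k":32,"ang":[0.3383,0.1073,0.709,-1.6193],"qd":[0.5089,1.3156,1.9141,-0.2306],"eef":[-0.2926,-0.2958,0.5607]}


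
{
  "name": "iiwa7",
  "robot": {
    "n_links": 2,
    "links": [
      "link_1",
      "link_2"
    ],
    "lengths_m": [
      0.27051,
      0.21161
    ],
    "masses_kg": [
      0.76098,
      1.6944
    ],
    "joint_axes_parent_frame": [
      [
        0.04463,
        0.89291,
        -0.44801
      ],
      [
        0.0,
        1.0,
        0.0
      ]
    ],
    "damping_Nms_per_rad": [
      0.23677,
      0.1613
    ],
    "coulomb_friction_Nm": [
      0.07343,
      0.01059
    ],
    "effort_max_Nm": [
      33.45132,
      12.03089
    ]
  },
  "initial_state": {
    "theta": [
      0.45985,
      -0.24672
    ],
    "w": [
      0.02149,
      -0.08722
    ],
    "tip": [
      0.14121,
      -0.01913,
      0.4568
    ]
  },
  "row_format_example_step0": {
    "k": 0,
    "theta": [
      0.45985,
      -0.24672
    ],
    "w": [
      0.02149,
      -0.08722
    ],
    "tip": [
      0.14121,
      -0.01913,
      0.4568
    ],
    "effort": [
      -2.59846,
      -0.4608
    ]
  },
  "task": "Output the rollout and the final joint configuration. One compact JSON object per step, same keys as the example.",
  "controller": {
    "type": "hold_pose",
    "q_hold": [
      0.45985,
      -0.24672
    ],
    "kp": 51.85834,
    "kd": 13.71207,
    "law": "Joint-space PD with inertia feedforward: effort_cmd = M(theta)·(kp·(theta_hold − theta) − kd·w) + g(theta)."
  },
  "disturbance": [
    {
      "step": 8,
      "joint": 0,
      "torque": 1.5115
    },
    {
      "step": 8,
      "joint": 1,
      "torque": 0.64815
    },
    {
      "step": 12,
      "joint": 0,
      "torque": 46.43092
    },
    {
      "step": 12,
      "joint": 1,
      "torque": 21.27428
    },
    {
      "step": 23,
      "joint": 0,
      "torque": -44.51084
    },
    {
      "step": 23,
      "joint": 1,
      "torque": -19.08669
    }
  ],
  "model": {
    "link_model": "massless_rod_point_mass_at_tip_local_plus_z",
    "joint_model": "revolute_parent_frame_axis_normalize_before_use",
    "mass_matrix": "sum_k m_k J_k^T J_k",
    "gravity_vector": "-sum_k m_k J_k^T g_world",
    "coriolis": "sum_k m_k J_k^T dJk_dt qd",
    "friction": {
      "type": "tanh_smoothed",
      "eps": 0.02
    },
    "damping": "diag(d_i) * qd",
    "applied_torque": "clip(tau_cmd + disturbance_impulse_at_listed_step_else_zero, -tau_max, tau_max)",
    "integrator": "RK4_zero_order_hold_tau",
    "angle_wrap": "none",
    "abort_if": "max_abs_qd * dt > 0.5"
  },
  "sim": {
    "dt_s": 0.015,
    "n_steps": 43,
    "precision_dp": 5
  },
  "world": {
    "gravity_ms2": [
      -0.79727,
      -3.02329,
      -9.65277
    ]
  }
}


{"k":1,"theta":[0.45996,-0.24751],"w":[-0.0003,-0.03121],"tip":[0.14109,-0.0191,0.45681],"effort":[-2.6033,-0.46919]}
{"k":2,"theta":[0.45992,-0.24782],"w":[-0.0034,-0.01594],"tip":[0.14101,-0.01909,0.45683],"effort":[-2.61518,-0.47577]}
{"k":3,"theta":[0.45986,-0.248],"w":[-0.00305,-0.00979],"tip":[0.14095,-0.01908,0.45684],"effort":[-2.62615,-0.48094]}
{"k":4,"theta":[0.45982,-0.24812],"w":[-0.00223,-0.00623],"tip":[0.14091,-0.01907,0.45685],"effort":[-2.6351,-0.48503]}
{"k":5,"theta":[0.45979,-0.24819],"w":[-0.00148,-0.00379],"tip":[0.14088,-0.01906,0.45686],"effort":[-2.64223,-0.48828]}
{"k":6,"theta":[0.45977,-0.24823],"w":[-0.00087,-0.00202],"tip":[0.14087,-0.01906,0.45686],"effort":[-2.64789,-0.49086]}
{"k":7,"theta":[0.45976,-0.24825],"w":[-0.00041,-0.00071],"tip":[0.14086,-0.01906,0.45686],"effort":[-2.65238,-0.49293]}
{"k":8,"theta":[0.45976,-0.24826],"w":[-6e-05,0.00026],"tip":[0.14086,-0.01906,0.45687],"effort":[-1.14445,0.15355]}
{"k":9,"theta":[0.46016,-0.24809],"w":[0.04995,0.02861],"tip":[0.14105,-0.0191,0.45681],"effort":[-2.97025,-0.63394]}
{"k":10,"theta":[0.46072,-0.24749],"w":[0.02589,0.04803],"tip":[0.1414,-0.01917,0.45672],"effort":[-2.91583,-0.61485]}
{"k":11,"theta":[0.461,-0.24675],"w":[0.01333,0.0486],"tip":[0.14166,-0.01922,0.45666],"effort":[-2.87225,-0.59804]}
{"k":12,"theta":[0.46116,-0.24609],"w":[0.00843,0.03801],"tip":[0.14186,-0.01927,0.45661],"effort":[33.45132,12.03089]}
{"k":13,"theta":[0.4843,-0.27259],"w":[2.97232,-3.33318],"tip":[0.14566,-0.02005,0.45452],"effort":[-10.51255,-3.28694]}
{"k":14,"theta":[0.52059,-0.30933],"w":[1.92304,-1.69473],"tip":[0.15251,-0.02148,0.45087],"effort":[-9.36769,-2.93105]}
{"k":15,"theta":[0.54412,-0.3274],"w":[1.24482,-0.77994],"tip":[0.15805,-0.02269,0.44818],"effort":[-8.39968,-2.60792]}
{"k":16,"theta":[0.55925,-0.33498],"w":[0.78848,-0.26586],"tip":[0.1624,-0.02369,0.44625],"effort":[-7.57585,-2.31704]}
{"k":17,"theta":[0.56864,-0.3367],"w":[0.47428,0.01428],"tip":[0.16569,-0.02448,0.44493],"effort":[-6.87146,-2.0568]}
{"k":18,"theta":[0.57411,-0.33544],"w":[0.25996,0.14314],"tip":[0.16805,-0.02506,0.44406],"effort":[-6.26682,-1.82276]}
{"k":19,"theta":[0.57683,-0.33282],"w":[0.10517,0.20173],"tip":[0.16963,-0.02546,0.44355],"effort":[-5.74643,-1.61688]}
{"k":20,"theta":[0.57755,-0.32964],"w":[-0.00338,0.2118],"tip":[0.17055,-0.0257,0.44332],"effort":[-5.30162,-1.43685]}
{"k":21,"theta":[0.57709,-0.32689],"w":[-0.05617,0.1506],"tip":[0.17092,-0.0258,0.44328],"effort":[-4.94158,-1.28028]}
{"k":22,"theta":[0.57595,-0.32505],"w":[-0.09561,0.09698],"tip":[0.17085,-0.02579,0.44338],"effort":[-4.63287,-1.14457]}
{"k":23,"theta":[0.57429,-0.3239],"w":[-0.12751,0.05685],"tip":[0.17044,-0.02569,0.44359],"effort":[-33.45132,-12.03089]}
{"k":24,"theta":[0.55765,-0.31098],"w":[-2.05662,1.59518],"tip":[0.16663,-0.02479,0.44561],"effort":[2.05169,1.43672]}
{"k":25,"theta":[0.53117,-0.29287],"w":[-1.4929,0.85617],"tip":[0.15999,-0.02324,0.44881],"effort":[1.36988,1.21819]}
{"k":26,"theta":[0.51187,-0.28363],"w":[-1.09286,0.40218],"tip":[0.1543,-0.02195,0.45119],"effort":[0.79297,1.0174]}
{"k":27,"theta":[0.49769,-0.27973],"w":[-0.80658,0.13485],"tip":[0.14951,-0.02088,0.45299],"effort":[0.30081,0.83632]}
{"k":28,"theta":[0.48719,-0.27891],"w":[-0.60026,-0.01093],"tip":[0.14552,-0.02001,0.45436],"effort":[-0.1215,0.67422]}
{"k":29,"theta":[0.4793,-0.27953],"w":[-0.45552,-0.06703],"tip":[0.14225,-0.01932,0.4554],"effort":[-0.48561,0.52723]}
{"k":30,"theta":[0.4733,-0.28072],"w":[-0.34515,-0.08831],"tip":[0.13962,-0.01876,0.45619],"effort":[-0.80047,0.39768]}
{"k":31,"theta":[0.46878,-0.28207],"w":[-0.25927,-0.09091],"tip":[0.13754,-0.01833,0.4568],"effort":[-1.0731,0.28402]}
{"k":32,"theta":[0.4654,-0.28339],"w":[-0.19168,-0.08349],"tip":[0.13592,-0.018,0.45725],"effort":[-1.30932,0.18449]}
{"k":33,"theta":[0.46293,-0.28455],"w":[-0.13805,-0.07127],"tip":[0.13469,-0.01774,0.45758],"effort":[-1.51407,0.09747]}
{"k":34,"theta":[0.46118,-0.28551],"w":[-0.09527,-0.05735],"tip":[0.13379,-0.01756,0.45782],"effort":[-1.69155,0.02149]}
{"k":35,"theta":[0.46001,-0.28627],"w":[-0.06105,-0.04352],"tip":[0.13317,-0.01744,0.45798],"effort":[-1.84533,-0.04477]}
{"k":36,"theta":[0.4593,-0.28683],"w":[-0.03396,-0.03025],"tip":[0.13277,-0.01735,0.45808],"effort":[-1.97821,-0.10242]}
{"k":37,"theta":[0.45894,-0.28717],"w":[-0.01476,-0.01412],"tip":[0.13255,-0.01731,0.45813],"effort":[-2.09073,-0.15229]}
{"k":38,"theta":[0.45881,-0.28724],"w":[-0.00367,0.00614],"tip":[0.13249,-0.0173,0.45815],"effort":[-2.18185,-0.19429]}
{"k":39,"theta":[0.45881,-0.28701],"w":[0.00291,0.02473],"tip":[0.13253,-0.01731,0.45814],"effort":[-2.25458,-0.22887]}
{"k":40,"theta":[0.45888,-0.28652],"w":[0.00625,0.04196],"tip":[0.13266,-0.01733,0.45812],"effort":[-2.3139,-0.25819]}
{"k":41,"theta":[0.45899,-0.28579],"w":[0.00803,0.05636],"tip":[0.13286,-0.01737,0.45809],"effort":[-2.36351,-0.28351]}
{"k":42,"theta":[0.45912,-0.28486],"w":[0.00911,0.06735],"tip":[0.1331,-0.01742,0.45805],"effort":[-2.40549,-0.30551]}
{"k":43,"theta":[0.45926,-0.2838],"w":[0.00984,0.07519],"tip":[0.13338,-0.01748,0.458]}
{"summary": "final theta (rad): 0.45926 -0.28380"}
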